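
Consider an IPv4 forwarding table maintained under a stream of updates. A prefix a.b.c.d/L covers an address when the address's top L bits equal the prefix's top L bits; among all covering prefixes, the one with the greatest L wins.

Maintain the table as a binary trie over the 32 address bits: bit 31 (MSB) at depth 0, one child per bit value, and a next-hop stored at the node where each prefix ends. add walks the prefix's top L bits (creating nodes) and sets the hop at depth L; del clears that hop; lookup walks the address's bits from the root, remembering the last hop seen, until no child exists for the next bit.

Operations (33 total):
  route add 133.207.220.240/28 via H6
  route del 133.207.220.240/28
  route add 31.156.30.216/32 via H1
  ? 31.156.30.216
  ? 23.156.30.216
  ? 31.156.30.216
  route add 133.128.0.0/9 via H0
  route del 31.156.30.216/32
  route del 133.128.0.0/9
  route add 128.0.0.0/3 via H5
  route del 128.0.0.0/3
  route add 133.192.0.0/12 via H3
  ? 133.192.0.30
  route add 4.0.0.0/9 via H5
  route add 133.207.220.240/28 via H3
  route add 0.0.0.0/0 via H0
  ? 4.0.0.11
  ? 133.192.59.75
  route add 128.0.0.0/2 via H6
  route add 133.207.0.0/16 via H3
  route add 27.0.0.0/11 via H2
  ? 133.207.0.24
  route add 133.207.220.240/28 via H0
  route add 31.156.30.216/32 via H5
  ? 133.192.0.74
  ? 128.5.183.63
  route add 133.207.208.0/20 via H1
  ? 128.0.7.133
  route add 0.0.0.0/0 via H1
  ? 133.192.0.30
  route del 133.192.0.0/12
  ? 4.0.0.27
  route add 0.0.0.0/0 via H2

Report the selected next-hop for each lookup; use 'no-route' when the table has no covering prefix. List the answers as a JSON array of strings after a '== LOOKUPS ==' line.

Apply in order:
  add 133.207.220.240/28 -> H6 at depth 28
  - 133.207.220.240/28 clear@28
  add 31.156.30.216/32 -> H1 at depth 32
  Q 31.156.30.216: descend 00011111100111000001111011011000 ; hops seen [H1] ; pick H1
  Q 23.156.30.216: descend 0001 ; hops seen [∅] ; pick no-route
  Q 31.156.30.216: descend 00011111100111000001111011011000 ; hops seen [H1] ; pick H1
  add 133.128.0.0/9 -> H0 at depth 9
  - 31.156.30.216/32 clear@32
  - 133.128.0.0/9 clear@9
  add 128.0.0.0/3 -> H5 at depth 3
  - 128.0.0.0/3 clear@3
  add 133.192.0.0/12 -> H3 at depth 12
  Q 133.192.0.30: descend 100001011100 ; hops seen [H3] ; pick H3
  add 4.0.0.0/9 -> H5 at depth 9
  add 133.207.220.240/28 -> H3 at depth 28
  add 0.0.0.0/0 -> H0 at depth 0
  Q 4.0.0.11: descend 000001000 ; hops seen [H0,H5] ; pick H5
  Q 133.192.59.75: descend 100001011100 ; hops seen [H0,H3] ; pick H3
  add 128.0.0.0/2 -> H6 at depth 2
  add 133.207.0.0/16 -> H3 at depth 16
  add 27.0.0.0/11 -> H2 at depth 11
  Q 133.207.0.24: descend 1000010111001111 ; hops seen [H0,H6,H3,H3] ; pick H3
  add 133.207.220.240/28 -> H0 at depth 28
  add 31.156.30.216/32 -> H5 at depth 32
  Q 133.192.0.74: descend 100001011100 ; hops seen [H0,H6,H3] ; pick H3
  Q 128.5.183.63: descend 10000 ; hops seen [H0,H6] ; pick H6
  add 133.207.208.0/20 -> H1 at depth 20
  Q 128.0.7.133: descend 10000 ; hops seen [H0,H6] ; pick H6
  add 0.0.0.0/0 -> H1 at depth 0
  Q 133.192.0.30: descend 100001011100 ; hops seen [H1,H6,H3] ; pick H3
  - 133.192.0.0/12 clear@12
  Q 4.0.0.27: descend 000001000 ; hops seen [H1,H5] ; pick H5
  add 0.0.0.0/0 -> H2 at depth 0

== LOOKUPS ==
["H1","no-route","H1","H3","H5","H3","H3","H3","H6","H6","H3","H5"]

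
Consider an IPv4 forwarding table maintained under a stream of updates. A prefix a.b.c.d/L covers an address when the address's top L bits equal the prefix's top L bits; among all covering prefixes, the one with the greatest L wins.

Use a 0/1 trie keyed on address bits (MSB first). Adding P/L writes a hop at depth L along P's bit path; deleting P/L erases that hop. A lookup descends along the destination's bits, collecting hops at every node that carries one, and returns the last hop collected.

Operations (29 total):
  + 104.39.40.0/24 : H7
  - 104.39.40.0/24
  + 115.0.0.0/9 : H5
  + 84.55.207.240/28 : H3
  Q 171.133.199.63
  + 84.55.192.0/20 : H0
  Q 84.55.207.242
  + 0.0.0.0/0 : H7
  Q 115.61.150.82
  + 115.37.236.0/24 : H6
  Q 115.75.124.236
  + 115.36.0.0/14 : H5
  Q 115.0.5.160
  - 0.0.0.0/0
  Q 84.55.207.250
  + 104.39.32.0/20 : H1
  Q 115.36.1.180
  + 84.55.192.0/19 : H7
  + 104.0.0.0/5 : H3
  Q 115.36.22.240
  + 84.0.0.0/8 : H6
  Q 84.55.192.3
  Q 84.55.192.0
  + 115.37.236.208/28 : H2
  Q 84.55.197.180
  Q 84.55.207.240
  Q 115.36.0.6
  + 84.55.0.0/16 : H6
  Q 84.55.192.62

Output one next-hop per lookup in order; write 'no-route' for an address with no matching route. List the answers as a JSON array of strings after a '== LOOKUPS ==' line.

Apply in order:
  + 104.39.40.0/24 (H7) depth=24
  del 104.39.40.0/24 (clear depth 24)
  + 115.0.0.0/9 (H5) depth=9
  + 84.55.207.240/28 (H3) depth=28
  ? 171.133.199.63  path d0:-  best=no-route
  + 84.55.192.0/20 (H0) depth=20
  ? 84.55.207.242  path d0:-→d1:-→d2:-→d3:-→d4:-→d5:-→d6:-→d7:-→d8:-→d9:-→d10:-→d11:-→d12:-→d13:-→d14:-→d15:-→d16:-→d17:-→d18:-→d19:-→d20:H0→d21:-→d22:-→d23:-→d24:-→d25:-→d26:-→d27:-→d28:H3  best=H3
  + 0.0.0.0/0 (H7) depth=0
  ? 115.61.150.82  path d0:H7→d1:-→d2:-→d3:-→d4:-→d5:-→d6:-→d7:-→d8:-→d9:H5  best=H5
  + 115.37.236.0/24 (H6) depth=24
  ? 115.75.124.236  path d0:H7→d1:-→d2:-→d3:-→d4:-→d5:-→d6:-→d7:-→d8:-→d9:H5  best=H5
  + 115.36.0.0/14 (H5) depth=14
  ? 115.0.5.160  path d0:H7→d1:-→d2:-→d3:-→d4:-→d5:-→d6:-→d7:-→d8:-→d9:H5→d10:-  best=H5
  del 0.0.0.0/0 (clear depth 0)
  ? 84.55.207.250  path d0:-→d1:-→d2:-→d3:-→d4:-→d5:-→d6:-→d7:-→d8:-→d9:-→d10:-→d11:-→d12:-→d13:-→d14:-→d15:-→d16:-→d17:-→d18:-→d19:-→d20:H0→d21:-→d22:-→d23:-→d24:-→d25:-→d26:-→d27:-→d28:H3  best=H3
  + 104.39.32.0/20 (H1) depth=20
  ? 115.36.1.180  path d0:-→d1:-→d2:-→d3:-→d4:-→d5:-→d6:-→d7:-→d8:-→d9:H5→d10:-→d11:-→d12:-→d13:-→d14:H5→d15:-  best=H5
  + 84.55.192.0/19 (H7) depth=19
  + 104.0.0.0/5 (H3) depth=5
  ? 115.36.22.240  path d0:-→d1:-→d2:-→d3:-→d4:-→d5:-→d6:-→d7:-→d8:-→d9:H5→d10:-→d11:-→d12:-→d13:-→d14:H5→d15:-  best=H5
  + 84.0.0.0/8 (H6) depth=8
  ? 84.55.192.3  path d0:-→d1:-→d2:-→d3:-→d4:-→d5:-→d6:-→d7:-→d8:H6→d9:-→d10:-→d11:-→d12:-→d13:-→d14:-→d15:-→d16:-→d17:-→d18:-→d19:H7→d20:H0  best=H0
  ? 84.55.192.0  path d0:-→d1:-→d2:-→d3:-→d4:-→d5:-→d6:-→d7:-→d8:H6→d9:-→d10:-→d11:-→d12:-→d13:-→d14:-→d15:-→d16:-→d17:-→d18:-→d19:H7→d20:H0  best=H0
  + 115.37.236.208/28 (H2) depth=28
  ? 84.55.197.180  path d0:-→d1:-→d2:-→d3:-→d4:-→d5:-→d6:-→d7:-→d8:H6→d9:-→d10:-→d11:-→d12:-→d13:-→d14:-→d15:-→d16:-→d17:-→d18:-→d19:H7→d20:H0  best=H0
  ? 84.55.207.240  path d0:-→d1:-→d2:-→d3:-→d4:-→d5:-→d6:-→d7:-→d8:H6→d9:-→d10:-→d11:-→d12:-→d13:-→d14:-→d15:-→d16:-→d17:-→d18:-→d19:H7→d20:H0→d21:-→d22:-→d23:-→d24:-→d25:-→d26:-→d27:-→d28:H3  best=H3
  ? 115.36.0.6  path d0:-→d1:-→d2:-→d3:-→d4:-→d5:-→d6:-→d7:-→d8:-→d9:H5→d10:-→d11:-→d12:-→d13:-→d14:H5→d15:-  best=H5
  + 84.55.0.0/16 (H6) depth=16
  ? 84.55.192.62  path d0:-→d1:-→d2:-→d3:-→d4:-→d5:-→d6:-→d7:-→d8:H6→d9:-→d10:-→d11:-→d12:-→d13:-→d14:-→d15:-→d16:H6→d17:-→d18:-→d19:H7→d20:H0  best=H0

== LOOKUPS ==
["no-route","H3","H5","H5","H5","H3","H5","H5","H0","H0","H0","H3","H5","H0"]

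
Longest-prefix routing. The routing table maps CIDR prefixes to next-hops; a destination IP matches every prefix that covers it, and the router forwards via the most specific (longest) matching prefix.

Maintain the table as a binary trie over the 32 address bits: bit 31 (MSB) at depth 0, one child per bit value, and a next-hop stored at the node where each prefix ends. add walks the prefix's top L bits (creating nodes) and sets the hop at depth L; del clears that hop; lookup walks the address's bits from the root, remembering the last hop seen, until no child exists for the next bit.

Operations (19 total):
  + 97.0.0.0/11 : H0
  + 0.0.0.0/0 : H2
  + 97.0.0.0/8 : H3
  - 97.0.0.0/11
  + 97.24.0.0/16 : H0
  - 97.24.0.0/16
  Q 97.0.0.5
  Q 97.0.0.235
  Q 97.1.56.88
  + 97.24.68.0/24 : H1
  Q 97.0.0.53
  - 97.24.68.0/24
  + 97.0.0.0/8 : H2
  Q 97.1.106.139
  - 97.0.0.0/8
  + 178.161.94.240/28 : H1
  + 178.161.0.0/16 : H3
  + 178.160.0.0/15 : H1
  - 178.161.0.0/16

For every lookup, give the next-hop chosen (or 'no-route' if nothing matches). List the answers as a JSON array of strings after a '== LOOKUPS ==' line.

Process each operation:
  + 97.0.0.0/11 (H0) depth=11
  + 0.0.0.0/0 (H2) depth=0
  + 97.0.0.0/8 (H3) depth=8
  - 97.0.0.0/11 clear@11
  + 97.24.0.0/16 (H0) depth=16
  - 97.24.0.0/16 clear@16
  ? 97.0.0.5  path d0:H2→d1:-→d2:-→d3:-→d4:-→d5:-→d6:-→d7:-→d8:H3→d9:-→d10:-→d11:-  best=H3
  ? 97.0.0.235  path d0:H2→d1:-→d2:-→d3:-→d4:-→d5:-→d6:-→d7:-→d8:H3→d9:-→d10:-→d11:-  best=H3
  ? 97.1.56.88  path d0:H2→d1:-→d2:-→d3:-→d4:-→d5:-→d6:-→d7:-→d8:H3→d9:-→d10:-→d11:-  best=H3
  + 97.24.68.0/24 (H1) depth=24
  ? 97.0.0.53  path d0:H2→d1:-→d2:-→d3:-→d4:-→d5:-→d6:-→d7:-→d8:H3→d9:-→d10:-→d11:-  best=H3
  - 97.24.68.0/24 clear@24
  + 97.0.0.0/8 (H2) depth=8
  ? 97.1.106.139  path d0:H2→d1:-→d2:-→d3:-→d4:-→d5:-→d6:-→d7:-→d8:H2→d9:-→d10:-→d11:-  best=H2
  - 97.0.0.0/8 clear@8
  + 178.161.94.240/28 (H1) depth=28
  + 178.161.0.0/16 (H3) depth=16
  + 178.160.0.0/15 (H1) depth=15
  - 178.161.0.0/16 clear@16

== LOOKUPS ==
["H3","H3","H3","H3","H2"]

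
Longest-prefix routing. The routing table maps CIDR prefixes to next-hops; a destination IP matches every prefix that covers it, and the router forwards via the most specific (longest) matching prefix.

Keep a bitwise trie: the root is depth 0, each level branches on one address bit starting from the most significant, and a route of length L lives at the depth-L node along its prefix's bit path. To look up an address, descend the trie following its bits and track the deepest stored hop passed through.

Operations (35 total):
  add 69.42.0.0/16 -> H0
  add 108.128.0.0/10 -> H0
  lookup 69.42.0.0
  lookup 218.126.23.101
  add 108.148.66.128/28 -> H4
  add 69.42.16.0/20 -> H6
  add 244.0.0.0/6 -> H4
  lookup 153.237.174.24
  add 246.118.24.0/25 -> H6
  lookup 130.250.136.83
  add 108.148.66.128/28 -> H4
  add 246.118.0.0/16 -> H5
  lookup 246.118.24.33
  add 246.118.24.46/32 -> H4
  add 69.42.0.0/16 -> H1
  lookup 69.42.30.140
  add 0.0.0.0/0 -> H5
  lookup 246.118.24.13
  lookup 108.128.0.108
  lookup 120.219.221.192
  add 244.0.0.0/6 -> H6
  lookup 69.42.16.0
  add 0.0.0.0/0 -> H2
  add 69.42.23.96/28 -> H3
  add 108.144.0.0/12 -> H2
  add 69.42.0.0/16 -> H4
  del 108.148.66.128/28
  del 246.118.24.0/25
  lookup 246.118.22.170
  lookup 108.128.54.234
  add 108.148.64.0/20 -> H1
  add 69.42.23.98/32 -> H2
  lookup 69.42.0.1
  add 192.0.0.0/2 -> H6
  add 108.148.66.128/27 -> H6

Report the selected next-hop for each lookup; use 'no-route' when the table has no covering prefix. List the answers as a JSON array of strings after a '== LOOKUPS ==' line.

Trace:
  + 69.42.0.0/16 (H0) depth=16
  + 108.128.0.0/10 (H0) depth=10
  ? 69.42.0.0  path d0:-→d1:-→d2:-→d3:-→d4:-→d5:-→d6:-→d7:-→d8:-→d9:-→d10:-→d11:-→d12:-→d13:-→d14:-→d15:-→d16:H0  best=H0
  ? 218.126.23.101  path d0:-  best=no-route
  + 108.148.66.128/28 (H4) depth=28
  + 69.42.16.0/20 (H6) depth=20
  + 244.0.0.0/6 (H4) depth=6
  ? 153.237.174.24  path d0:-→d1:-  best=no-route
  + 246.118.24.0/25 (H6) depth=25
  ? 130.250.136.83  path d0:-→d1:-  best=no-route
  + 108.148.66.128/28 (H4) depth=28
  + 246.118.0.0/16 (H5) depth=16
  ? 246.118.24.33  path d0:-→d1:-→d2:-→d3:-→d4:-→d5:-→d6:H4→d7:-→d8:-→d9:-→d10:-→d11:-→d12:-→d13:-→d14:-→d15:-→d16:H5→d17:-→d18:-→d19:-→d20:-→d21:-→d22:-→d23:-→d24:-→d25:H6  best=H6
  + 246.118.24.46/32 (H4) depth=32
  + 69.42.0.0/16 (H1) depth=16
  ? 69.42.30.140  path d0:-→d1:-→d2:-→d3:-→d4:-→d5:-→d6:-→d7:-→d8:-→d9:-→d10:-→d11:-→d12:-→d13:-→d14:-→d15:-→d16:H1→d17:-→d18:-→d19:-→d20:H6  best=H6
  + 0.0.0.0/0 (H5) depth=0
  ? 246.118.24.13  path d0:H5→d1:-→d2:-→d3:-→d4:-→d5:-→d6:H4→d7:-→d8:-→d9:-→d10:-→d11:-→d12:-→d13:-→d14:-→d15:-→d16:H5→d17:-→d18:-→d19:-→d20:-→d21:-→d22:-→d23:-→d24:-→d25:H6→d26:-  best=H6
  ? 108.128.0.108  path d0:H5→d1:-→d2:-→d3:-→d4:-→d5:-→d6:-→d7:-→d8:-→d9:-→d10:H0→d11:-  best=H0
  ? 120.219.221.192  path d0:H5→d1:-→d2:-→d3:-  best=H5
  + 244.0.0.0/6 (H6) depth=6
  ? 69.42.16.0  path d0:H5→d1:-→d2:-→d3:-→d4:-→d5:-→d6:-→d7:-→d8:-→d9:-→d10:-→d11:-→d12:-→d13:-→d14:-→d15:-→d16:H1→d17:-→d18:-→d19:-→d20:H6  best=H6
  + 0.0.0.0/0 (H2) depth=0
  + 69.42.23.96/28 (H3) depth=28
  + 108.144.0.0/12 (H2) depth=12
  + 69.42.0.0/16 (H4) depth=16
  - 108.148.66.128/28 clear@28
  - 246.118.24.0/25 clear@25
  ? 246.118.22.170  path d0:H2→d1:-→d2:-→d3:-→d4:-→d5:-→d6:H6→d7:-→d8:-→d9:-→d10:-→d11:-→d12:-→d13:-→d14:-→d15:-→d16:H5→d17:-→d18:-→d19:-→d20:-  best=H5
  ? 108.128.54.234  path d0:H2→d1:-→d2:-→d3:-→d4:-→d5:-→d6:-→d7:-→d8:-→d9:-→d10:H0→d11:-  best=H0
  + 108.148.64.0/20 (H1) depth=20
  + 69.42.23.98/32 (H2) depth=32
  ? 69.42.0.1  path d0:H2→d1:-→d2:-→d3:-→d4:-→d5:-→d6:-→d7:-→d8:-→d9:-→d10:-→d11:-→d12:-→d13:-→d14:-→d15:-→d16:H4→d17:-→d18:-→d19:-  best=H4
  + 192.0.0.0/2 (H6) depth=2
  + 108.148.66.128/27 (H6) depth=27

== LOOKUPS ==
["H0","no-route","no-route","no-route","H6","H6","H6","H0","H5","H6","H5","H0","H4"]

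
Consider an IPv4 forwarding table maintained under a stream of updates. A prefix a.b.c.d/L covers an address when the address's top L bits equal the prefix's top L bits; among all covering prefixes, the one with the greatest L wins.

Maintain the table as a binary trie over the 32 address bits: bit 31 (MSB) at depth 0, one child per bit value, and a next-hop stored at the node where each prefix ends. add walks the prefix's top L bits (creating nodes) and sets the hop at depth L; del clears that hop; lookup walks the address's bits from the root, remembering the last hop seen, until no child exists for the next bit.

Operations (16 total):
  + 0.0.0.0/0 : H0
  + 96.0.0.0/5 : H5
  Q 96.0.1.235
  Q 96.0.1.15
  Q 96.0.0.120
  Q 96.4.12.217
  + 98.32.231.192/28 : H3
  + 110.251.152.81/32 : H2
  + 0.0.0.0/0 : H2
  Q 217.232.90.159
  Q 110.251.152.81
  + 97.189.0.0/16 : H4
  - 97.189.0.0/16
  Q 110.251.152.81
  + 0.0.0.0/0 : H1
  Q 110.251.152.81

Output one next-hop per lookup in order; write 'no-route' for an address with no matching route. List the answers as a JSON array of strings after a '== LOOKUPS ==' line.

Process each operation:
  add 0.0.0.0/0 -> H0 at depth 0
  add 96.0.0.0/5 -> H5 at depth 5
  lookup 96.0.1.235: bits 01100 walk d0:H0→d1:-→d2:-→d3:-→d4:-→d5:H5 -> H5
  lookup 96.0.1.15: bits 01100 walk d0:H0→d1:-→d2:-→d3:-→d4:-→d5:H5 -> H5
  lookup 96.0.0.120: bits 01100 walk d0:H0→d1:-→d2:-→d3:-→d4:-→d5:H5 -> H5
  lookup 96.4.12.217: bits 01100 walk d0:H0→d1:-→d2:-→d3:-→d4:-→d5:H5 -> H5
  add 98.32.231.192/28 -> H3 at depth 28
  add 110.251.152.81/32 -> H2 at depth 32
  add 0.0.0.0/0 -> H2 at depth 0
  lookup 217.232.90.159: bits ε walk d0:H2 -> H2
  lookup 110.251.152.81: bits 01101110111110111001100001010001 walk d0:H2→d1:-→d2:-→d3:-→d4:-→d5:-→d6:-→d7:-→d8:-→d9:-→d10:-→d11:-→d12:-→d13:-→d14:-→d15:-→d16:-→d17:-→d18:-→d19:-→d20:-→d21:-→d22:-→d23:-→d24:-→d25:-→d26:-→d27:-→d28:-→d29:-→d30:-→d31:-→d32:H2 -> H2
  add 97.189.0.0/16 -> H4 at depth 16
  - 97.189.0.0/16 clear@16
  lookup 110.251.152.81: bits 01101110111110111001100001010001 walk d0:H2→d1:-→d2:-→d3:-→d4:-→d5:-→d6:-→d7:-→d8:-→d9:-→d10:-→d11:-→d12:-→d13:-→d14:-→d15:-→d16:-→d17:-→d18:-→d19:-→d20:-→d21:-→d22:-→d23:-→d24:-→d25:-→d26:-→d27:-→d28:-→d29:-→d30:-→d31:-→d32:H2 -> H2
  add 0.0.0.0/0 -> H1 at depth 0
  lookup 110.251.152.81: bits 01101110111110111001100001010001 walk d0:H1→d1:-→d2:-→d3:-→d4:-→d5:-→d6:-→d7:-→d8:-→d9:-→d10:-→d11:-→d12:-→d13:-→d14:-→d15:-→d16:-→d17:-→d18:-→d19:-→d20:-→d21:-→d22:-→d23:-→d24:-→d25:-→d26:-→d27:-→d28:-→d29:-→d30:-→d31:-→d32:H2 -> H2

== LOOKUPS ==
["H5","H5","H5","H5","H2","H2","H2","H2"]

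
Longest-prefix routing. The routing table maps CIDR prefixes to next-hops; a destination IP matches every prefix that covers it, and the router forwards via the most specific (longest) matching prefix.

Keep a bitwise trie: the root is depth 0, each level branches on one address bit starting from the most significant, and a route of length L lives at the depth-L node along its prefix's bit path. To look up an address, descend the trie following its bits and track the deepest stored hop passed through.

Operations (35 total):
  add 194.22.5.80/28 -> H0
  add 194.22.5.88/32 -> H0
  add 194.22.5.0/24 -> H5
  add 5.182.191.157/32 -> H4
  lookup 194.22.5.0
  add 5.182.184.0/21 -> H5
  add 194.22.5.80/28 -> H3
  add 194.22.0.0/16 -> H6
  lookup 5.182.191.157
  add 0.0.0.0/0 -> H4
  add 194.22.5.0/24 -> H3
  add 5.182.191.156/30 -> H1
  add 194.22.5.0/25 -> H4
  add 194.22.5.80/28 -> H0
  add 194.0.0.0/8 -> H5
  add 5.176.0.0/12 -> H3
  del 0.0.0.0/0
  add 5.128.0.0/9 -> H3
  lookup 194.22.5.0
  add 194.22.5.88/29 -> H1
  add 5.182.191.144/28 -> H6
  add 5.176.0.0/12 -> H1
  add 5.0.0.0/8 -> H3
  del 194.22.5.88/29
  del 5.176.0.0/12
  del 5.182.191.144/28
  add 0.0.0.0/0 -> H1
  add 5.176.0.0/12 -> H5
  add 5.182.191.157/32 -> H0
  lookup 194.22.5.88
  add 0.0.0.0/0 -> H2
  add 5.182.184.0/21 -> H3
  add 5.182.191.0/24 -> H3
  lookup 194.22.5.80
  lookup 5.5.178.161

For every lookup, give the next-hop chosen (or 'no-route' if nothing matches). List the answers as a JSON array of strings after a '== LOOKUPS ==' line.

Apply in order:
  + 194.22.5.80/28 (H0) depth=28
  + 194.22.5.88/32 (H0) depth=32
  + 194.22.5.0/24 (H5) depth=24
  + 5.182.191.157/32 (H4) depth=32
  Q 194.22.5.0: descend 1100001000010110000001010 ; hops seen [H5] ; pick H5
  + 5.182.184.0/21 (H5) depth=21
  + 194.22.5.80/28 (H3) depth=28
  + 194.22.0.0/16 (H6) depth=16
  Q 5.182.191.157: descend 00000101101101101011111110011101 ; hops seen [H5,H4] ; pick H4
  + 0.0.0.0/0 (H4) depth=0
  + 194.22.5.0/24 (H3) depth=24
  + 5.182.191.156/30 (H1) depth=30
  + 194.22.5.0/25 (H4) depth=25
  + 194.22.5.80/28 (H0) depth=28
  + 194.0.0.0/8 (H5) depth=8
  + 5.176.0.0/12 (H3) depth=12
  - 0.0.0.0/0 clear@0
  + 5.128.0.0/9 (H3) depth=9
  Q 194.22.5.0: descend 1100001000010110000001010 ; hops seen [H5,H6,H3,H4] ; pick H4
  + 194.22.5.88/29 (H1) depth=29
  + 5.182.191.144/28 (H6) depth=28
  + 5.176.0.0/12 (H1) depth=12
  + 5.0.0.0/8 (H3) depth=8
  - 194.22.5.88/29 clear@29
  - 5.176.0.0/12 clear@12
  - 5.182.191.144/28 clear@28
  + 0.0.0.0/0 (H1) depth=0
  + 5.176.0.0/12 (H5) depth=12
  + 5.182.191.157/32 (H0) depth=32
  Q 194.22.5.88: descend 11000010000101100000010101011000 ; hops seen [H1,H5,H6,H3,H4,H0,H0] ; pick H0
  + 0.0.0.0/0 (H2) depth=0
  + 5.182.184.0/21 (H3) depth=21
  + 5.182.191.0/24 (H3) depth=24
  Q 194.22.5.80: descend 1100001000010110000001010101 ; hops seen [H2,H5,H6,H3,H4,H0] ; pick H0
  Q 5.5.178.161: descend 00000101 ; hops seen [H2,H3] ; pick H3

== LOOKUPS ==
["H5","H4","H4","H0","H0","H3"]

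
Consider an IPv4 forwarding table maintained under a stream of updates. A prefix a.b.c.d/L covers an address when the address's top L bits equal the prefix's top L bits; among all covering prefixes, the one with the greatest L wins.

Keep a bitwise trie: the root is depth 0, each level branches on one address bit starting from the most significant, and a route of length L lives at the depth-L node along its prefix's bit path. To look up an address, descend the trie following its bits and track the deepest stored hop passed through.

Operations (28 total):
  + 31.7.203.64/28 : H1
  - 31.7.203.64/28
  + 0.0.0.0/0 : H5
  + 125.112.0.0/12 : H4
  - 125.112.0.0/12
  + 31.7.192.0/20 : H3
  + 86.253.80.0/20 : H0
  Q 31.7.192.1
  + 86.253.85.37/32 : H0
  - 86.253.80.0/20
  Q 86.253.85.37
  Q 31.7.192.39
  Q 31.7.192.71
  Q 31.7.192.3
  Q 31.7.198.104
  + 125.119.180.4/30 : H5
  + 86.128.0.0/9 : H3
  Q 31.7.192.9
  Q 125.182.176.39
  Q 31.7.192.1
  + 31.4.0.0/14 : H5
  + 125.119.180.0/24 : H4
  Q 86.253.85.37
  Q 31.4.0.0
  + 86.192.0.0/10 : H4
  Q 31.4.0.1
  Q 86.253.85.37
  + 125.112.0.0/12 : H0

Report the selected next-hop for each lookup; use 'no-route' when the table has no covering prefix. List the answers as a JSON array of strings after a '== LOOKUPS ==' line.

Process each operation:
  + 31.7.203.64/28 (H1) depth=28
  del 31.7.203.64/28 (clear depth 28)
  + 0.0.0.0/0 (H5) depth=0
  + 125.112.0.0/12 (H4) depth=12
  del 125.112.0.0/12 (clear depth 12)
  + 31.7.192.0/20 (H3) depth=20
  + 86.253.80.0/20 (H0) depth=20
  Q 31.7.192.1: descend 00011111000001111100 ; hops seen [H5,H3] ; pick H3
  + 86.253.85.37/32 (H0) depth=32
  del 86.253.80.0/20 (clear depth 20)
  Q 86.253.85.37: descend 01010110111111010101010100100101 ; hops seen [H5,H0] ; pick H0
  Q 31.7.192.39: descend 00011111000001111100 ; hops seen [H5,H3] ; pick H3
  Q 31.7.192.71: descend 00011111000001111100 ; hops seen [H5,H3] ; pick H3
  Q 31.7.192.3: descend 00011111000001111100 ; hops seen [H5,H3] ; pick H3
  Q 31.7.198.104: descend 00011111000001111100 ; hops seen [H5,H3] ; pick H3
  + 125.119.180.4/30 (H5) depth=30
  + 86.128.0.0/9 (H3) depth=9
  Q 31.7.192.9: descend 00011111000001111100 ; hops seen [H5,H3] ; pick H3
  Q 125.182.176.39: descend 01111101 ; hops seen [H5] ; pick H5
  Q 31.7.192.1: descend 00011111000001111100 ; hops seen [H5,H3] ; pick H3
  + 31.4.0.0/14 (H5) depth=14
  + 125.119.180.0/24 (H4) depth=24
  Q 86.253.85.37: descend 01010110111111010101010100100101 ; hops seen [H5,H3,H0] ; pick H0
  Q 31.4.0.0: descend 00011111000001 ; hops seen [H5,H5] ; pick H5
  + 86.192.0.0/10 (H4) depth=10
  Q 31.4.0.1: descend 00011111000001 ; hops seen [H5,H5] ; pick H5
  Q 86.253.85.37: descend 01010110111111010101010100100101 ; hops seen [H5,H3,H4,H0] ; pick H0
  + 125.112.0.0/12 (H0) depth=12

== LOOKUPS ==
["H3","H0","H3","H3","H3","H3","H3","H5","H3","H0","H5","H5","H0"]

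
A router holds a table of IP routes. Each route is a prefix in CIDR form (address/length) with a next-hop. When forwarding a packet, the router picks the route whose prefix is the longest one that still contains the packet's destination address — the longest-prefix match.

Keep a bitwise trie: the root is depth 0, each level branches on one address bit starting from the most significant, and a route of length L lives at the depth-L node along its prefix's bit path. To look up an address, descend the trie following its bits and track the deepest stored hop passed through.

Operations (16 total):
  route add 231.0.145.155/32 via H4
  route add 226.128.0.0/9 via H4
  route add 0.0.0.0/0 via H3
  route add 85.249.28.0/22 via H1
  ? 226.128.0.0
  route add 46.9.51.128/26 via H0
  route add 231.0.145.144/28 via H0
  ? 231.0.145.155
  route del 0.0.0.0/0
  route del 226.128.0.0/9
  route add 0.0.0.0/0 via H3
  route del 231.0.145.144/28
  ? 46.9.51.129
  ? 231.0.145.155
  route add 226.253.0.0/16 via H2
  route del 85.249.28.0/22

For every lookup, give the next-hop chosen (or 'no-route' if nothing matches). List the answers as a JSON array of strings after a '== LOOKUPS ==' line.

Process each operation:
  add 231.0.145.155/32 -> H4 at depth 32
  add 226.128.0.0/9 -> H4 at depth 9
  add 0.0.0.0/0 -> H3 at depth 0
  add 85.249.28.0/22 -> H1 at depth 22
  lookup 226.128.0.0: bits 111000101 walk d0:H3→d1:-→d2:-→d3:-→d4:-→d5:-→d6:-→d7:-→d8:-→d9:H4 -> H4
  add 46.9.51.128/26 -> H0 at depth 26
  add 231.0.145.144/28 -> H0 at depth 28
  lookup 231.0.145.155: bits 11100111000000001001000110011011 walk d0:H3→d1:-→d2:-→d3:-→d4:-→d5:-→d6:-→d7:-→d8:-→d9:-→d10:-→d11:-→d12:-→d13:-→d14:-→d15:-→d16:-→d17:-→d18:-→d19:-→d20:-→d21:-→d22:-→d23:-→d24:-→d25:-→d26:-→d27:-→d28:H0→d29:-→d30:-→d31:-→d32:H4 -> H4
  - 0.0.0.0/0 clear@0
  - 226.128.0.0/9 clear@9
  add 0.0.0.0/0 -> H3 at depth 0
  - 231.0.145.144/28 clear@28
  lookup 46.9.51.129: bits 00101110000010010011001110 walk d0:H3→d1:-→d2:-→d3:-→d4:-→d5:-→d6:-→d7:-→d8:-→d9:-→d10:-→d11:-→d12:-→d13:-→d14:-→d15:-→d16:-→d17:-→d18:-→d19:-→d20:-→d21:-→d22:-→d23:-→d24:-→d25:-→d26:H0 -> H0
  lookup 231.0.145.155: bits 11100111000000001001000110011011 walk d0:H3→d1:-→d2:-→d3:-→d4:-→d5:-→d6:-→d7:-→d8:-→d9:-→d10:-→d11:-→d12:-→d13:-→d14:-→d15:-→d16:-→d17:-→d18:-→d19:-→d20:-→d21:-→d22:-→d23:-→d24:-→d25:-→d26:-→d27:-→d28:-→d29:-→d30:-→d31:-→d32:H4 -> H4
  add 226.253.0.0/16 -> H2 at depth 16
  - 85.249.28.0/22 clear@22

== LOOKUPS ==
["H4","H4","H0","H4"]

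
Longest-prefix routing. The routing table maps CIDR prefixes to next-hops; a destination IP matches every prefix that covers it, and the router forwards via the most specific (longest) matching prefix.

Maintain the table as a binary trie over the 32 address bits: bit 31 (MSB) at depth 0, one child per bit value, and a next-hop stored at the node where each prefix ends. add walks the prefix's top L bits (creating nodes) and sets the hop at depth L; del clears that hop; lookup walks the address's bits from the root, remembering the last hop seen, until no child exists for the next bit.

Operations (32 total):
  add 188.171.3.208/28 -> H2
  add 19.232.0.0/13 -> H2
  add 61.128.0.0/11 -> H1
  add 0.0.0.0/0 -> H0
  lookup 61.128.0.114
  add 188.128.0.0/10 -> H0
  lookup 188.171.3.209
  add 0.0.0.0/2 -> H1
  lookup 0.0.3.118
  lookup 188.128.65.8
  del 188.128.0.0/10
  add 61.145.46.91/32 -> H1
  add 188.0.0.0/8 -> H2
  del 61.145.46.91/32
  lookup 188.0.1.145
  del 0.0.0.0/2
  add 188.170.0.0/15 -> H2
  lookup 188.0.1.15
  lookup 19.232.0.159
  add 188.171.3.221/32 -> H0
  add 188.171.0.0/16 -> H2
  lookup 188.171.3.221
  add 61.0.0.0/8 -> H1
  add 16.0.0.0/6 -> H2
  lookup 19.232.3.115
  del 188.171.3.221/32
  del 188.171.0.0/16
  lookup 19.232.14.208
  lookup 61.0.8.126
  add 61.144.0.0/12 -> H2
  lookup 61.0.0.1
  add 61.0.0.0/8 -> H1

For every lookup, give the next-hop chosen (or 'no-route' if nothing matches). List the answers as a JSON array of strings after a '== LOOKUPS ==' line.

Apply in order:
  add 188.171.3.208/28 -> H2 at depth 28
  add 19.232.0.0/13 -> H2 at depth 13
  add 61.128.0.0/11 -> H1 at depth 11
  add 0.0.0.0/0 -> H0 at depth 0
  lookup 61.128.0.114: bits 00111101100 walk d0:H0→d1:-→d2:-→d3:-→d4:-→d5:-→d6:-→d7:-→d8:-→d9:-→d10:-→d11:H1 -> H1
  add 188.128.0.0/10 -> H0 at depth 10
  lookup 188.171.3.209: bits 1011110010101011000000111101 walk d0:H0→d1:-→d2:-→d3:-→d4:-→d5:-→d6:-→d7:-→d8:-→d9:-→d10:H0→d11:-→d12:-→d13:-→d14:-→d15:-→d16:-→d17:-→d18:-→d19:-→d20:-→d21:-→d22:-→d23:-→d24:-→d25:-→d26:-→d27:-→d28:H2 -> H2
  add 0.0.0.0/2 -> H1 at depth 2
  lookup 0.0.3.118: bits 000 walk d0:H0→d1:-→d2:H1→d3:- -> H1
  lookup 188.128.65.8: bits 1011110010 walk d0:H0→d1:-→d2:-→d3:-→d4:-→d5:-→d6:-→d7:-→d8:-→d9:-→d10:H0 -> H0
  - 188.128.0.0/10 clear@10
  add 61.145.46.91/32 -> H1 at depth 32
  add 188.0.0.0/8 -> H2 at depth 8
  - 61.145.46.91/32 clear@32
  lookup 188.0.1.145: bits 10111100 walk d0:H0→d1:-→d2:-→d3:-→d4:-→d5:-→d6:-→d7:-→d8:H2 -> H2
  - 0.0.0.0/2 clear@2
  add 188.170.0.0/15 -> H2 at depth 15
  lookup 188.0.1.15: bits 10111100 walk d0:H0→d1:-→d2:-→d3:-→d4:-→d5:-→d6:-→d7:-→d8:H2 -> H2
  lookup 19.232.0.159: bits 0001001111101 walk d0:H0→d1:-→d2:-→d3:-→d4:-→d5:-→d6:-→d7:-→d8:-→d9:-→d10:-→d11:-→d12:-→d13:H2 -> H2
  add 188.171.3.221/32 -> H0 at depth 32
  add 188.171.0.0/16 -> H2 at depth 16
  lookup 188.171.3.221: bits 10111100101010110000001111011101 walk d0:H0→d1:-→d2:-→d3:-→d4:-→d5:-→d6:-→d7:-→d8:H2→d9:-→d10:-→d11:-→d12:-→d13:-→d14:-→d15:H2→d16:H2→d17:-→d18:-→d19:-→d20:-→d21:-→d22:-→d23:-→d24:-→d25:-→d26:-→d27:-→d28:H2→d29:-→d30:-→d31:-→d32:H0 -> H0
  add 61.0.0.0/8 -> H1 at depth 8
  add 16.0.0.0/6 -> H2 at depth 6
  lookup 19.232.3.115: bits 0001001111101 walk d0:H0→d1:-→d2:-→d3:-→d4:-→d5:-→d6:H2→d7:-→d8:-→d9:-→d10:-→d11:-→d12:-→d13:H2 -> H2
  - 188.171.3.221/32 clear@32
  - 188.171.0.0/16 clear@16
  lookup 19.232.14.208: bits 0001001111101 walk d0:H0→d1:-→d2:-→d3:-→d4:-→d5:-→d6:H2→d7:-→d8:-→d9:-→d10:-→d11:-→d12:-→d13:H2 -> H2
  lookup 61.0.8.126: bits 00111101 walk d0:H0→d1:-→d2:-→d3:-→d4:-→d5:-→d6:-→d7:-→d8:H1 -> H1
  add 61.144.0.0/12 -> H2 at depth 12
  lookup 61.0.0.1: bits 00111101 walk d0:H0→d1:-→d2:-→d3:-→d4:-→d5:-→d6:-→d7:-→d8:H1 -> H1
  add 61.0.0.0/8 -> H1 at depth 8

== LOOKUPS ==
["H1","H2","H1","H0","H2","H2","H2","H0","H2","H2","H1","H1"]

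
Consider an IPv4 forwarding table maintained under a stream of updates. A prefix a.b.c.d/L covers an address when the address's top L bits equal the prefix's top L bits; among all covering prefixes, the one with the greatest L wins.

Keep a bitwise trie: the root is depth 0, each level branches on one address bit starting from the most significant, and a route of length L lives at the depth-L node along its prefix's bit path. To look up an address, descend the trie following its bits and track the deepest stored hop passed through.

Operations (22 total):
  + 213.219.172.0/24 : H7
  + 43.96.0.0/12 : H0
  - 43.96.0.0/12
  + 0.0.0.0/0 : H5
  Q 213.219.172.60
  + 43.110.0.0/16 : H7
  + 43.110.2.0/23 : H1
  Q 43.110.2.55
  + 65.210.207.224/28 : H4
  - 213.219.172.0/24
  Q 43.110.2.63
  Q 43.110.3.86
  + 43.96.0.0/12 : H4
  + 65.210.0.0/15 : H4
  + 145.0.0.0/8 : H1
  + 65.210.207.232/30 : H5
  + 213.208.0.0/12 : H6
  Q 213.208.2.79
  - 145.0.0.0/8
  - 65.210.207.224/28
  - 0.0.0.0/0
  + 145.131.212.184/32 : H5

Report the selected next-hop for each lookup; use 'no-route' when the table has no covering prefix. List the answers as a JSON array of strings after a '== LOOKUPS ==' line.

Apply in order:
  add 213.219.172.0/24 -> H7 at depth 24
  add 43.96.0.0/12 -> H0 at depth 12
  - 43.96.0.0/12 clear@12
  add 0.0.0.0/0 -> H5 at depth 0
  ? 213.219.172.60  path d0:H5→d1:-→d2:-→d3:-→d4:-→d5:-→d6:-→d7:-→d8:-→d9:-→d10:-→d11:-→d12:-→d13:-→d14:-→d15:-→d16:-→d17:-→d18:-→d19:-→d20:-→d21:-→d22:-→d23:-→d24:H7  best=H7
  add 43.110.0.0/16 -> H7 at depth 16
  add 43.110.2.0/23 -> H1 at depth 23
  ? 43.110.2.55  path d0:H5→d1:-→d2:-→d3:-→d4:-→d5:-→d6:-→d7:-→d8:-→d9:-→d10:-→d11:-→d12:-→d13:-→d14:-→d15:-→d16:H7→d17:-→d18:-→d19:-→d20:-→d21:-→d22:-→d23:H1  best=H1
  add 65.210.207.224/28 -> H4 at depth 28
  - 213.219.172.0/24 clear@24
  ? 43.110.2.63  path d0:H5→d1:-→d2:-→d3:-→d4:-→d5:-→d6:-→d7:-→d8:-→d9:-→d10:-→d11:-→d12:-→d13:-→d14:-→d15:-→d16:H7→d17:-→d18:-→d19:-→d20:-→d21:-→d22:-→d23:H1  best=H1
  ? 43.110.3.86  path d0:H5→d1:-→d2:-→d3:-→d4:-→d5:-→d6:-→d7:-→d8:-→d9:-→d10:-→d11:-→d12:-→d13:-→d14:-→d15:-→d16:H7→d17:-→d18:-→d19:-→d20:-→d21:-→d22:-→d23:H1  best=H1
  add 43.96.0.0/12 -> H4 at depth 12
  add 65.210.0.0/15 -> H4 at depth 15
  add 145.0.0.0/8 -> H1 at depth 8
  add 65.210.207.232/30 -> H5 at depth 30
  add 213.208.0.0/12 -> H6 at depth 12
  ? 213.208.2.79  path d0:H5→d1:-→d2:-→d3:-→d4:-→d5:-→d6:-→d7:-→d8:-→d9:-→d10:-→d11:-→d12:H6  best=H6
  - 145.0.0.0/8 clear@8
  - 65.210.207.224/28 clear@28
  - 0.0.0.0/0 clear@0
  add 145.131.212.184/32 -> H5 at depth 32

== LOOKUPS ==
["H7","H1","H1","H1","H6"]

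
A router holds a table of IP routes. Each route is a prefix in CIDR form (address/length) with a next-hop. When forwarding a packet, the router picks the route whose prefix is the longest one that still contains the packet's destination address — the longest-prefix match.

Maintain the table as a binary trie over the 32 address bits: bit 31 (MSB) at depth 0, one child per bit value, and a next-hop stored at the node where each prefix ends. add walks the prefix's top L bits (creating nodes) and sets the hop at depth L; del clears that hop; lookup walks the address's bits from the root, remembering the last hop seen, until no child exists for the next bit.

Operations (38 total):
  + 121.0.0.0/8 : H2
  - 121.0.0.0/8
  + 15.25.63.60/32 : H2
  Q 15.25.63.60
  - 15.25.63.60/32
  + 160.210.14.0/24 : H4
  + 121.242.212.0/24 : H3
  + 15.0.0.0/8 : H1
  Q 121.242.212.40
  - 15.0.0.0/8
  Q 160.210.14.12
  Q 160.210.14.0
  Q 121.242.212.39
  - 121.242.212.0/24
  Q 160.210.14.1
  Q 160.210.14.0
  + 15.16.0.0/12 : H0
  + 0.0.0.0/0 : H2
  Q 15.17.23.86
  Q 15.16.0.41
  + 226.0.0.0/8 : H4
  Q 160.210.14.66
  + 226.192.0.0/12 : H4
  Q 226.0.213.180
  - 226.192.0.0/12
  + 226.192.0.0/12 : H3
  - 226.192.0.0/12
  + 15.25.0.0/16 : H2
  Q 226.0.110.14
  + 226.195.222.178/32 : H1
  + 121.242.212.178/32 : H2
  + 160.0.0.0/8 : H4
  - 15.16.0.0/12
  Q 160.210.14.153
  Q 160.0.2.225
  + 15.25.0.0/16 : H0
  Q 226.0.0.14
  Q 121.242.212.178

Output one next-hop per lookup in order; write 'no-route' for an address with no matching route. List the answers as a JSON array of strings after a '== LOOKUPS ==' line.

Apply in order:
  + 121.0.0.0/8 (H2) depth=8
  del 121.0.0.0/8 (clear depth 8)
  + 15.25.63.60/32 (H2) depth=32
  ? 15.25.63.60  path d0:-→d1:-→d2:-→d3:-→d4:-→d5:-→d6:-→d7:-→d8:-→d9:-→d10:-→d11:-→d12:-→d13:-→d14:-→d15:-→d16:-→d17:-→d18:-→d19:-→d20:-→d21:-→d22:-→d23:-→d24:-→d25:-→d26:-→d27:-→d28:-→d29:-→d30:-→d31:-→d32:H2  best=H2
  del 15.25.63.60/32 (clear depth 32)
  + 160.210.14.0/24 (H4) depth=24
  + 121.242.212.0/24 (H3) depth=24
  + 15.0.0.0/8 (H1) depth=8
  ? 121.242.212.40  path d0:-→d1:-→d2:-→d3:-→d4:-→d5:-→d6:-→d7:-→d8:-→d9:-→d10:-→d11:-→d12:-→d13:-→d14:-→d15:-→d16:-→d17:-→d18:-→d19:-→d20:-→d21:-→d22:-→d23:-→d24:H3  best=H3
  del 15.0.0.0/8 (clear depth 8)
  ? 160.210.14.12  path d0:-→d1:-→d2:-→d3:-→d4:-→d5:-→d6:-→d7:-→d8:-→d9:-→d10:-→d11:-→d12:-→d13:-→d14:-→d15:-→d16:-→d17:-→d18:-→d19:-→d20:-→d21:-→d22:-→d23:-→d24:H4  best=H4
  ? 160.210.14.0  path d0:-→d1:-→d2:-→d3:-→d4:-→d5:-→d6:-→d7:-→d8:-→d9:-→d10:-→d11:-→d12:-→d13:-→d14:-→d15:-→d16:-→d17:-→d18:-→d19:-→d20:-→d21:-→d22:-→d23:-→d24:H4  best=H4
  ? 121.242.212.39  path d0:-→d1:-→d2:-→d3:-→d4:-→d5:-→d6:-→d7:-→d8:-→d9:-→d10:-→d11:-→d12:-→d13:-→d14:-→d15:-→d16:-→d17:-→d18:-→d19:-→d20:-→d21:-→d22:-→d23:-→d24:H3  best=H3
  del 121.242.212.0/24 (clear depth 24)
  ? 160.210.14.1  path d0:-→d1:-→d2:-→d3:-→d4:-→d5:-→d6:-→d7:-→d8:-→d9:-→d10:-→d11:-→d12:-→d13:-→d14:-→d15:-→d16:-→d17:-→d18:-→d19:-→d20:-→d21:-→d22:-→d23:-→d24:H4  best=H4
  ? 160.210.14.0  path d0:-→d1:-→d2:-→d3:-→d4:-→d5:-→d6:-→d7:-→d8:-→d9:-→d10:-→d11:-→d12:-→d13:-→d14:-→d15:-→d16:-→d17:-→d18:-→d19:-→d20:-→d21:-→d22:-→d23:-→d24:H4  best=H4
  + 15.16.0.0/12 (H0) depth=12
  + 0.0.0.0/0 (H2) depth=0
  ? 15.17.23.86  path d0:H2→d1:-→d2:-→d3:-→d4:-→d5:-→d6:-→d7:-→d8:-→d9:-→d10:-→d11:-→d12:H0  best=H0
  ? 15.16.0.41  path d0:H2→d1:-→d2:-→d3:-→d4:-→d5:-→d6:-→d7:-→d8:-→d9:-→d10:-→d11:-→d12:H0  best=H0
  + 226.0.0.0/8 (H4) depth=8
  ? 160.210.14.66  path d0:H2→d1:-→d2:-→d3:-→d4:-→d5:-→d6:-→d7:-→d8:-→d9:-→d10:-→d11:-→d12:-→d13:-→d14:-→d15:-→d16:-→d17:-→d18:-→d19:-→d20:-→d21:-→d22:-→d23:-→d24:H4  best=H4
  + 226.192.0.0/12 (H4) depth=12
  ? 226.0.213.180  path d0:H2→d1:-→d2:-→d3:-→d4:-→d5:-→d6:-→d7:-→d8:H4  best=H4
  del 226.192.0.0/12 (clear depth 12)
  + 226.192.0.0/12 (H3) depth=12
  del 226.192.0.0/12 (clear depth 12)
  + 15.25.0.0/16 (H2) depth=16
  ? 226.0.110.14  path d0:H2→d1:-→d2:-→d3:-→d4:-→d5:-→d6:-→d7:-→d8:H4  best=H4
  + 226.195.222.178/32 (H1) depth=32
  + 121.242.212.178/32 (H2) depth=32
  + 160.0.0.0/8 (H4) depth=8
  del 15.16.0.0/12 (clear depth 12)
  ? 160.210.14.153  path d0:H2→d1:-→d2:-→d3:-→d4:-→d5:-→d6:-→d7:-→d8:H4→d9:-→d10:-→d11:-→d12:-→d13:-→d14:-→d15:-→d16:-→d17:-→d18:-→d19:-→d20:-→d21:-→d22:-→d23:-→d24:H4  best=H4
  ? 160.0.2.225  path d0:H2→d1:-→d2:-→d3:-→d4:-→d5:-→d6:-→d7:-→d8:H4  best=H4
  + 15.25.0.0/16 (H0) depth=16
  ? 226.0.0.14  path d0:H2→d1:-→d2:-→d3:-→d4:-→d5:-→d6:-→d7:-→d8:H4  best=H4
  ? 121.242.212.178  path d0:H2→d1:-→d2:-→d3:-→d4:-→d5:-→d6:-→d7:-→d8:-→d9:-→d10:-→d11:-→d12:-→d13:-→d14:-→d15:-→d16:-→d17:-→d18:-→d19:-→d20:-→d21:-→d22:-→d23:-→d24:-→d25:-→d26:-→d27:-→d28:-→d29:-→d30:-→d31:-→d32:H2  best=H2

== LOOKUPS ==
["H2","H3","H4","H4","H3","H4","H4","H0","H0","H4","H4","H4","H4","H4","H4","H2"]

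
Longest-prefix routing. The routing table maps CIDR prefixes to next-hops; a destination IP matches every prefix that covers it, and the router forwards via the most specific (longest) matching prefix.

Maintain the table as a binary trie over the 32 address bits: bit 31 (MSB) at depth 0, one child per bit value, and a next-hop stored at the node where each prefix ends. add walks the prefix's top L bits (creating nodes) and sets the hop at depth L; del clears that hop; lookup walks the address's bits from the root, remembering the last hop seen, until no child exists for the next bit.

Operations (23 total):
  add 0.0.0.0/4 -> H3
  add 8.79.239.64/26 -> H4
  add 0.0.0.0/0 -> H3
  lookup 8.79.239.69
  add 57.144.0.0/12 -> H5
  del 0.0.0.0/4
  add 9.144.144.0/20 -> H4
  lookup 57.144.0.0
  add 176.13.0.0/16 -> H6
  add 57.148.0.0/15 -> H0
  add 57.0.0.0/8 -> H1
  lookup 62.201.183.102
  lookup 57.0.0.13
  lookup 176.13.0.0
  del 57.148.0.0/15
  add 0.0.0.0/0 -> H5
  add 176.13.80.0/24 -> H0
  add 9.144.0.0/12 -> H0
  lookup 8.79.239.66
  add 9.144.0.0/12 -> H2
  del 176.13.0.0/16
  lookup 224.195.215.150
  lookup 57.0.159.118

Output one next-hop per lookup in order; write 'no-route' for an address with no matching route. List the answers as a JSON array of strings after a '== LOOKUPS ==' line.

Apply in order:
  + 0.0.0.0/4 (H3) depth=4
  + 8.79.239.64/26 (H4) depth=26
  + 0.0.0.0/0 (H3) depth=0
  lookup 8.79.239.69: bits 00001000010011111110111101 walk d0:H3→d1:-→d2:-→d3:-→d4:H3→d5:-→d6:-→d7:-→d8:-→d9:-→d10:-→d11:-→d12:-→d13:-→d14:-→d15:-→d16:-→d17:-→d18:-→d19:-→d20:-→d21:-→d22:-→d23:-→d24:-→d25:-→d26:H4 -> H4
  + 57.144.0.0/12 (H5) depth=12
  - 0.0.0.0/4 clear@4
  + 9.144.144.0/20 (H4) depth=20
  lookup 57.144.0.0: bits 001110011001 walk d0:H3→d1:-→d2:-→d3:-→d4:-→d5:-→d6:-→d7:-→d8:-→d9:-→d10:-→d11:-→d12:H5 -> H5
  + 176.13.0.0/16 (H6) depth=16
  + 57.148.0.0/15 (H0) depth=15
  + 57.0.0.0/8 (H1) depth=8
  lookup 62.201.183.102: bits 00111 walk d0:H3→d1:-→d2:-→d3:-→d4:-→d5:- -> H3
  lookup 57.0.0.13: bits 00111001 walk d0:H3→d1:-→d2:-→d3:-→d4:-→d5:-→d6:-→d7:-→d8:H1 -> H1
  lookup 176.13.0.0: bits 1011000000001101 walk d0:H3→d1:-→d2:-→d3:-→d4:-→d5:-→d6:-→d7:-→d8:-→d9:-→d10:-→d11:-→d12:-→d13:-→d14:-→d15:-→d16:H6 -> H6
  - 57.148.0.0/15 clear@15
  + 0.0.0.0/0 (H5) depth=0
  + 176.13.80.0/24 (H0) depth=24
  + 9.144.0.0/12 (H0) depth=12
  lookup 8.79.239.66: bits 00001000010011111110111101 walk d0:H5→d1:-→d2:-→d3:-→d4:-→d5:-→d6:-→d7:-→d8:-→d9:-→d10:-→d11:-→d12:-→d13:-→d14:-→d15:-→d16:-→d17:-→d18:-→d19:-→d20:-→d21:-→d22:-→d23:-→d24:-→d25:-→d26:H4 -> H4
  + 9.144.0.0/12 (H2) depth=12
  - 176.13.0.0/16 clear@16
  lookup 224.195.215.150: bits 1 walk d0:H5→d1:- -> H5
  lookup 57.0.159.118: bits 00111001 walk d0:H5→d1:-→d2:-→d3:-→d4:-→d5:-→d6:-→d7:-→d8:H1 -> H1

== LOOKUPS ==
["H4","H5","H3","H1","H6","H4","H5","H1"]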